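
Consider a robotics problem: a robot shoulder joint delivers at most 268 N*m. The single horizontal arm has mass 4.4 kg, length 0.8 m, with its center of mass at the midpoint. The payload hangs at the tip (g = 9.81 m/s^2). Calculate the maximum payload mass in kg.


tau_arm = m_arm*g*(L/2) = 4.4*9.81*0.8/2 = 17.2656 N*m
tau_payload = tau_max - tau_arm = 268 - 17.2656 = 250.7344
m_payload = tau_payload / (g*L) = 250.7344 / (9.81*0.8) = 31.9488

31.9488 kg


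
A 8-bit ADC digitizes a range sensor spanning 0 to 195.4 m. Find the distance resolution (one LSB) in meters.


res = range / 2^n = 195.4/2^8 = 195.4/256 = 0.7633

0.7633 m


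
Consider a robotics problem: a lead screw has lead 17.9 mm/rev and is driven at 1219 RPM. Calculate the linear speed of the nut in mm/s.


v = lead * (RPM/60) = 17.9*1219/60 = 363.6683

363.6683 mm/s


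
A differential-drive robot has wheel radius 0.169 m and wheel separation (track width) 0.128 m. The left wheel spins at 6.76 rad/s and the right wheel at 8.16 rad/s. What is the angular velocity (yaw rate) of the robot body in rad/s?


omega = r*(wR - wL)/L = 0.169*(8.16 - (6.76))/0.128 = 1.8484

1.8484 rad/s


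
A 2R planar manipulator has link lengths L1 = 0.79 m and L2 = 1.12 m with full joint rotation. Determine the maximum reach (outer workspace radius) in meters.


r_max = L1 + L2 = 0.79 + 1.12 = 1.9100

1.9100 m


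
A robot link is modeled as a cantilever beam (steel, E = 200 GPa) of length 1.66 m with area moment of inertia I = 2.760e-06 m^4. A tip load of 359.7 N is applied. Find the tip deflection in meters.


delta = F*L^3/(3*E*I) = 359.7*1.66^3/(3*2.000e+11*2.760e-06)
      = 1645.3742712/1656000 = 9.9358e-04

9.9358e-04 m


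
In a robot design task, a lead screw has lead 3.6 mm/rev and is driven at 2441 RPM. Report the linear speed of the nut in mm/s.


v = lead * (RPM/60) = 3.6*2441/60 = 146.4600

146.4600 mm/s


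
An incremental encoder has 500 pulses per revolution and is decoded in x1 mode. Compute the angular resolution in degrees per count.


resolution = 360 / (PPR * 1) = 360 / 500 = 0.7200

0.7200 degrees


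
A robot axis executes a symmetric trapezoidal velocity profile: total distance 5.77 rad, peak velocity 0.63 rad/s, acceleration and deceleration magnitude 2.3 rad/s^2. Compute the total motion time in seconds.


t_acc = v/a = 0.63/2.3 = 0.273913 s
d_acc = v^2/(2a) = 0.086283 rad (each ramp)
d_cruise = 5.77 - 2*0.086283 = 5.597434 rad
t_cruise = 5.597434/0.63 = 8.884816 s
t_total = 2*0.273913 + 8.884816 = 9.4326

9.4326 s


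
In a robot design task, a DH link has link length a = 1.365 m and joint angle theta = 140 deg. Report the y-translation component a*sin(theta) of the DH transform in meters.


a*sin(theta) = 1.365*sin(140 deg) = 0.8774

0.8774 m


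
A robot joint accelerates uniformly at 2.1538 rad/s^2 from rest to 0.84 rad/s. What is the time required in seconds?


t = delta_omega / alpha = 0.84 / 2.1538 = 0.3900

0.3900 s


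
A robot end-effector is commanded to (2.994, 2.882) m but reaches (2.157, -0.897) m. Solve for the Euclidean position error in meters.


dx = 2.157 - (2.994) = -0.8370, dy = -0.897 - (2.882) = -3.7790
err = sqrt(0.700569 + 14.280841) = 3.8706

3.8706 m


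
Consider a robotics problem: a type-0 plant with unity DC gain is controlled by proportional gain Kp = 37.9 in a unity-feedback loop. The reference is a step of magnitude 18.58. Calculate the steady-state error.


e_ss = R/(1 + Kp) = 18.58/(1 + 37.9) = 18.58/38.9000 = 0.4776

0.4776


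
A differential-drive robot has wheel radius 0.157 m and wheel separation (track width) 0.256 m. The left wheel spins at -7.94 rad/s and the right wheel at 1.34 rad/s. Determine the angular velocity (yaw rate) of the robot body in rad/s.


omega = r*(wR - wL)/L = 0.157*(1.34 - (-7.94))/0.256 = 5.6913

5.6913 rad/s


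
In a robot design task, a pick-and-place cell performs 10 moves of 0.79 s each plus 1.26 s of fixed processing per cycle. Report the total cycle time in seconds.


T = 10*0.79 + 1.26 = 9.1600

9.1600 s


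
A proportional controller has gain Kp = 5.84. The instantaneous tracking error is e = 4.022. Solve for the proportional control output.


u_P = Kp * e = 5.84 * 4.022 = 23.4885

23.4885


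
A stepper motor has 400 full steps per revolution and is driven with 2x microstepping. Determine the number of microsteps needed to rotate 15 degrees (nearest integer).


step_size = 360/(400*2) = 360/800 = 0.450000 deg
n = 15/(360/800) = 15*800/360 = 33.3333 -> 33

33 steps


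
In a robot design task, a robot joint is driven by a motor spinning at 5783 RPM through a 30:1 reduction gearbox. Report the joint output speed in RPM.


omega_joint = omega_motor / N = 5783 / 30 = 192.7667

192.7667 RPM


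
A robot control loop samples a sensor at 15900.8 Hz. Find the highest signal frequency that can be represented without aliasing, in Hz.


f_max = f_s/2 = 15900.8/2 = 7950.4000

7950.4000 Hz


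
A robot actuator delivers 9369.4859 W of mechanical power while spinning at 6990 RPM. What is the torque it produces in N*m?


omega = 6990 * 2*pi/60 = 731.991088 rad/s
tau = P / omega = 9369.4859 / 731.991088 = 12.8000

12.8000 N*m


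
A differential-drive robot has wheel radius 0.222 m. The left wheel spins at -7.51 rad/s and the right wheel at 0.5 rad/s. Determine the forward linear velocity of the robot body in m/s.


v = r*(wR + wL)/2 = 0.222*(0.5 + -7.51)/2 = -0.7781

-0.7781 m/s


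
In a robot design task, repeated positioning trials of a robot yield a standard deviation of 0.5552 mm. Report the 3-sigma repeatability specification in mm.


repeatability = 3*sigma = 3*0.5552 = 1.6656

1.6656 mm


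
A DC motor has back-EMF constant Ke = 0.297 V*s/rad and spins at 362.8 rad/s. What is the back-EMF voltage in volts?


V_emf = Ke * omega = 0.297*362.8 = 107.7516

107.7516 V


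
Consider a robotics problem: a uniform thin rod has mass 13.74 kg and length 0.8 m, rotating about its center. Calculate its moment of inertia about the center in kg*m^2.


I = (1/12)*m*L^2 = (1/12)*13.74*0.8^2 = 0.7328

0.7328 kg*m^2


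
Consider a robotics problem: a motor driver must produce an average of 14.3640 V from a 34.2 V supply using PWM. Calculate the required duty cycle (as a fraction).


D = V_avg/V_supply = 14.3640/34.2 = 0.4200

0.4200


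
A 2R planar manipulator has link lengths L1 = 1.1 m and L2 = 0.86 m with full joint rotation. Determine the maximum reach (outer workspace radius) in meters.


r_max = L1 + L2 = 1.1 + 0.86 = 1.9600

1.9600 m


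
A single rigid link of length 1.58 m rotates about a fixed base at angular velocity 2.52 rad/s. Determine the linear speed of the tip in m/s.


v = L*omega = 1.58 * 2.52 = 3.9816

3.9816 m/s


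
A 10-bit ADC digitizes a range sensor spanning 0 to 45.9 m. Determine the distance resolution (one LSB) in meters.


res = range / 2^n = 45.9/2^10 = 45.9/1024 = 0.0448

0.0448 m


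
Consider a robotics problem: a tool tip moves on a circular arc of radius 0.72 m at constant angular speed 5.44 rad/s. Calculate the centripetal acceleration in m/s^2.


a_c = omega^2 * r = 5.44^2 * 0.72 = 21.3074

21.3074 m/s^2


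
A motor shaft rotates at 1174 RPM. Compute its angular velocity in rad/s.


omega = 1174 * 2*pi/60 = 122.9410

122.9410 rad/s


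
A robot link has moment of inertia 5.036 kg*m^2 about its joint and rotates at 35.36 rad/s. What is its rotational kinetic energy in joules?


KE = (1/2)*I*omega^2 = 0.5*5.036*35.36^2 = 3148.3299

3148.3299 J


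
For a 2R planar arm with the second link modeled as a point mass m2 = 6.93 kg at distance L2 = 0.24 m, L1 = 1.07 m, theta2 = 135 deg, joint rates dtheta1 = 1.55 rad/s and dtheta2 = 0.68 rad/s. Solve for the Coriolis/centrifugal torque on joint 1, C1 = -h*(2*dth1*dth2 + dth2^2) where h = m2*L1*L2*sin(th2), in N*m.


h = m2*L1*L2*sin(th2) = 6.93*1.07*0.24*sin(135 deg) = 1.258384
C1 = -h*(2*1.55*0.68 + 0.68^2) = -1.258384*2.5704 = -3.2346

-3.2346 N*m


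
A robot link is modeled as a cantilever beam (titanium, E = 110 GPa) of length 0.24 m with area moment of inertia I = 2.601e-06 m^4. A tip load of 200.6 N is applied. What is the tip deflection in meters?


delta = F*L^3/(3*E*I) = 200.6*0.24^3/(3*1.100e+11*2.601e-06)
      = 2.7730944/858330 = 3.2308e-06

3.2308e-06 m


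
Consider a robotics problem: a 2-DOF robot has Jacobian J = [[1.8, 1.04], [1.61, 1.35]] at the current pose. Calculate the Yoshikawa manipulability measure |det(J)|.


det(J) = 1.8*1.35 - (1.04)*(1.61) = 0.7556
|det(J)| = 0.7556

0.7556


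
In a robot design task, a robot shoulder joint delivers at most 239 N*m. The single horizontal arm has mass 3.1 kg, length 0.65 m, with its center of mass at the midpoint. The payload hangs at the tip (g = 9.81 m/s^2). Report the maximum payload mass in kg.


tau_arm = m_arm*g*(L/2) = 3.1*9.81*0.65/2 = 9.8836 N*m
tau_payload = tau_max - tau_arm = 239 - 9.8836 = 229.1164
m_payload = tau_payload / (g*L) = 229.1164 / (9.81*0.65) = 35.9314

35.9314 kg


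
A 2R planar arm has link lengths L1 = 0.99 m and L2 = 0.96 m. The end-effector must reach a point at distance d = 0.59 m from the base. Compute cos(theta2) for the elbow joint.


cos(th2) = (d^2 - L1^2 - L2^2)/(2*L1*L2) = (0.59^2 - 0.99^2 - 0.96^2)/(2*0.99*0.96) = -0.8173

-0.8173


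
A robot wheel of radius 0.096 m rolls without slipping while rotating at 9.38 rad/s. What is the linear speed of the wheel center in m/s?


v = omega * r = 9.38 * 0.096 = 0.9005

0.9005 m/s


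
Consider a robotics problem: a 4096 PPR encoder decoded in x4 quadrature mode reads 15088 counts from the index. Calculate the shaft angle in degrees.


angle = counts * 360 / (PPR*4) = 15088 * 360 / 16384 = 331.5234

331.5234 degrees


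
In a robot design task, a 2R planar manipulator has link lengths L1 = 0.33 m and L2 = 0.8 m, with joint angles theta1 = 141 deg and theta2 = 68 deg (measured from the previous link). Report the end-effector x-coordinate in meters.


x = L1*cos(th1) + L2*cos(th1+th2) = 0.33*cos(141 deg) + 0.8*cos(209 deg) = -0.9562

-0.9562 m


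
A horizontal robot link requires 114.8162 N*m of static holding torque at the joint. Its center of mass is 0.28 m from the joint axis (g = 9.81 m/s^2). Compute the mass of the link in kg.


m = tau / (g*L) = 114.8162 / (9.81 * 0.28) = 41.8000

41.8000 kg


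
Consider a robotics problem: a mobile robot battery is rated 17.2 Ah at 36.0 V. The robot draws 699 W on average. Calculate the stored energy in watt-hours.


E = capacity * V = 17.2*36.0 = 619.2000

619.2000 Wh


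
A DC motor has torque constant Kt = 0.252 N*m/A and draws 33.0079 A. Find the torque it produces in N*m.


tau = Kt * I = 0.252*33.0079 = 8.3180

8.3180 N*m


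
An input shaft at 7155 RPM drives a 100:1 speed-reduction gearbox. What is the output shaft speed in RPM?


omega_out = omega_in / N = 7155 / 100 = 71.5500

71.5500 RPM


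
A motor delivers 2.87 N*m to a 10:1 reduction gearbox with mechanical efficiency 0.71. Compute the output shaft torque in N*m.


tau_out = tau_in * N * eta = 2.87 * 10 * 0.71 = 20.3770

20.3770 N*m


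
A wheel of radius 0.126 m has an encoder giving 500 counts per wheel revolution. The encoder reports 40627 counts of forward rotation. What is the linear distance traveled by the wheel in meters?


revs = 40627/500 = 81.254000
d = revs * 2*pi*r = 81.254000 * 2*pi*0.126 = 64.3273

64.3273 m


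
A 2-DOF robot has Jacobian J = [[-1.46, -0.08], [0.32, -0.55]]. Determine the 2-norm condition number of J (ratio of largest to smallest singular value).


JJ^T eigenvalues: trace(JJ^T) = 2.5429, det(JJ^T) = det(J)^2 = 0.68657796
s_max^2 = (2.5429 + sqrt(3.72002857))/2 = 2.23581878
s_min^2 = (2.5429 - sqrt(3.72002857))/2 = 0.30708122
kappa = s_max/s_min = sqrt(2.23581878/0.30708122) = 2.6983

2.6983


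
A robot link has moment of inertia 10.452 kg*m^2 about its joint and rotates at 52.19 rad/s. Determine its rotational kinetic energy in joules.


KE = (1/2)*I*omega^2 = 0.5*10.452*52.19^2 = 14234.5584

14234.5584 J


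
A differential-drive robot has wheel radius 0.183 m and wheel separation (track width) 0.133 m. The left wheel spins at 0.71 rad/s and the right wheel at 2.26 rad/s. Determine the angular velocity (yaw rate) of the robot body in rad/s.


omega = r*(wR - wL)/L = 0.183*(2.26 - (0.71))/0.133 = 2.1327

2.1327 rad/s


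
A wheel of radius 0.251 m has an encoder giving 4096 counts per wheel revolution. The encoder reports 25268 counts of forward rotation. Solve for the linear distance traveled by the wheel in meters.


revs = 25268/4096 = 6.168945
d = revs * 2*pi*r = 6.168945 * 2*pi*0.251 = 9.7289

9.7289 m


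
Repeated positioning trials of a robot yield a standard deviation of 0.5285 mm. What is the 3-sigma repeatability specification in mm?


repeatability = 3*sigma = 3*0.5285 = 1.5855

1.5855 mm


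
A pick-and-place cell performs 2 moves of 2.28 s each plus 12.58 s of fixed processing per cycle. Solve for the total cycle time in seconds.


T = 2*2.28 + 12.58 = 17.1400

17.1400 s


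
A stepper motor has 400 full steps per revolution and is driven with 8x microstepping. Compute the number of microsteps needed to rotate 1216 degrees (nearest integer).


step_size = 360/(400*8) = 360/3200 = 0.112500 deg
n = 1216/(360/3200) = 1216*3200/360 = 10808.8889 -> 10809

10809 steps


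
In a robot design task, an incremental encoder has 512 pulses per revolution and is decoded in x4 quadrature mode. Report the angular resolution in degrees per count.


resolution = 360 / (PPR * 4) = 360 / 2048 = 0.1758

0.1758 degrees


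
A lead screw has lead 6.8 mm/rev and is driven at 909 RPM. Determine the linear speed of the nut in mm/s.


v = lead * (RPM/60) = 6.8*909/60 = 103.0200

103.0200 mm/s


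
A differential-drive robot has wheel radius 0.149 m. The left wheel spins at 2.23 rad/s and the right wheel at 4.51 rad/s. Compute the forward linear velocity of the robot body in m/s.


v = r*(wR + wL)/2 = 0.149*(4.51 + 2.23)/2 = 0.5021

0.5021 m/s


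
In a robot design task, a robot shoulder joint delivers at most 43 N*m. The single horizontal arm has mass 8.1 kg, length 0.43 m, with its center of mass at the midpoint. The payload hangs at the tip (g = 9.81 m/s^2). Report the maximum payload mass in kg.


tau_arm = m_arm*g*(L/2) = 8.1*9.81*0.43/2 = 17.0841 N*m
tau_payload = tau_max - tau_arm = 43 - 17.0841 = 25.9159
m_payload = tau_payload / (g*L) = 25.9159 / (9.81*0.43) = 6.1437

6.1437 kg


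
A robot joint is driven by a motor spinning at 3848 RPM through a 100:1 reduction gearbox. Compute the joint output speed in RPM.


omega_joint = omega_motor / N = 3848 / 100 = 38.4800

38.4800 RPM


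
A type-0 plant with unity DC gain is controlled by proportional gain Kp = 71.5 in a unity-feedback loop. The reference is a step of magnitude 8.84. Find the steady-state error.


e_ss = R/(1 + Kp) = 8.84/(1 + 71.5) = 8.84/72.5000 = 0.1219

0.1219


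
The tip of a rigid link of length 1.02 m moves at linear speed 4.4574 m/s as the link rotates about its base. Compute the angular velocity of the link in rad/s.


omega = v / L = 4.4574 / 1.02 = 4.3700

4.3700 rad/s


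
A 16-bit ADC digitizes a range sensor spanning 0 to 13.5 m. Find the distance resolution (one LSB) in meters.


res = range / 2^n = 13.5/2^16 = 13.5/65536 = 2.0599e-04

2.0599e-04 m


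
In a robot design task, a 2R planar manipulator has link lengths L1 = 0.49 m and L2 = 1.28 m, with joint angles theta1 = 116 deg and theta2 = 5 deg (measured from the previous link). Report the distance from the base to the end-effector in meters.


x = L1*cos(th1) + L2*cos(th1+th2) = -0.874051
y = L1*sin(th1) + L2*sin(th1+th2) = 1.537583
d = sqrt(x^2 + y^2) = sqrt(0.763965 + 2.364161) = 1.7687

1.7687 m


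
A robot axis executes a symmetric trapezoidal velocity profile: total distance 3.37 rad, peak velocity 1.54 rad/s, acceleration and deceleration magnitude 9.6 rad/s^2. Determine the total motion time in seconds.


t_acc = v/a = 1.54/9.6 = 0.160417 s
d_acc = v^2/(2a) = 0.123521 rad (each ramp)
d_cruise = 3.37 - 2*0.123521 = 3.122958 rad
t_cruise = 3.122958/1.54 = 2.027895 s
t_total = 2*0.160417 + 2.027895 = 2.3487

2.3487 s


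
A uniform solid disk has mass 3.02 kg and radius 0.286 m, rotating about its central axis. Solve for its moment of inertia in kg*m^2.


I = (1/2)*m*R^2 = 0.5*3.02*0.286^2 = 0.1235

0.1235 kg*m^2


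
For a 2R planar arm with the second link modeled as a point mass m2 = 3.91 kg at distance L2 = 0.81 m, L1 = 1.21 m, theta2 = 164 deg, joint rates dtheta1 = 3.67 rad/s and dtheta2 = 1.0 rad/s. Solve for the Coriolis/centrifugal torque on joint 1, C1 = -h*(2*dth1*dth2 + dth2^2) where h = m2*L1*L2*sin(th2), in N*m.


h = m2*L1*L2*sin(th2) = 3.91*1.21*0.81*sin(164 deg) = 1.056295
C1 = -h*(2*3.67*1.0 + 1.0^2) = -1.056295*8.3400 = -8.8095

-8.8095 N*m


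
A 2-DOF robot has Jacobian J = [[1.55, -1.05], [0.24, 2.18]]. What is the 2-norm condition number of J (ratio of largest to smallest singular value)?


JJ^T eigenvalues: trace(JJ^T) = 8.3150, det(JJ^T) = det(J)^2 = 13.18416100
s_max^2 = (8.3150 + sqrt(16.40258100))/2 = 6.18250500
s_min^2 = (8.3150 - sqrt(16.40258100))/2 = 2.13249500
kappa = s_max/s_min = sqrt(6.18250500/2.13249500) = 1.7027

1.7027


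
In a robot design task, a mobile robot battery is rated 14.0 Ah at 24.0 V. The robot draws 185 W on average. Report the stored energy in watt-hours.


E = capacity * V = 14.0*24.0 = 336.0000

336.0000 Wh


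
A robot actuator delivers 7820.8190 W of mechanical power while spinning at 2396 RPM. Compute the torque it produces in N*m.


omega = 2396 * 2*pi/60 = 250.908533 rad/s
tau = P / omega = 7820.8190 / 250.908533 = 31.1700

31.1700 N*m


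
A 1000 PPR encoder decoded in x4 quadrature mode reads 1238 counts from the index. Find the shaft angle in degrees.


angle = counts * 360 / (PPR*4) = 1238 * 360 / 4000 = 111.4200

111.4200 degrees


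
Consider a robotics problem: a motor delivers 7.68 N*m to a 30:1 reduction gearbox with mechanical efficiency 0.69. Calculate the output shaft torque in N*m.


tau_out = tau_in * N * eta = 7.68 * 30 * 0.69 = 158.9760

158.9760 N*m


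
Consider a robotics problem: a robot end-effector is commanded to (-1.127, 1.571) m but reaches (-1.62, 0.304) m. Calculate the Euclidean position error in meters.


dx = -1.62 - (-1.127) = -0.4930, dy = 0.304 - (1.571) = -1.2670
err = sqrt(0.243049 + 1.605289) = 1.3595

1.3595 m


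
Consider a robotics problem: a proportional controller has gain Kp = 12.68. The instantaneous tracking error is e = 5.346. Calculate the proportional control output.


u_P = Kp * e = 12.68 * 5.346 = 67.7873

67.7873


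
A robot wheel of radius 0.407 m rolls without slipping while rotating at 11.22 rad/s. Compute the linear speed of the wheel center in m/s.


v = omega * r = 11.22 * 0.407 = 4.5665

4.5665 m/s


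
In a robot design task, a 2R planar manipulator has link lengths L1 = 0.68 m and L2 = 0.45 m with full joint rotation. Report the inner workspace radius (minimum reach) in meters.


r_min = |L1 - L2| = |0.68 - 0.45| = 0.2300

0.2300 m


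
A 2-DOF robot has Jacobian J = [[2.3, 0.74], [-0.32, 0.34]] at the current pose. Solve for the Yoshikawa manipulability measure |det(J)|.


det(J) = 2.3*0.34 - (0.74)*(-0.32) = 1.0188
|det(J)| = 1.0188

1.0188


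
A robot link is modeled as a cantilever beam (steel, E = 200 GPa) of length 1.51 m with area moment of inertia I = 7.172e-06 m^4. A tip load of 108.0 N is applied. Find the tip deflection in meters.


delta = F*L^3/(3*E*I) = 108.0*1.51^3/(3*2.000e+11*7.172e-06)
      = 371.838708/4303200 = 8.6410e-05

8.6410e-05 m


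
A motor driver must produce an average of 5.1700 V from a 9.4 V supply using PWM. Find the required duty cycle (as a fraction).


D = V_avg/V_supply = 5.1700/9.4 = 0.5500

0.5500


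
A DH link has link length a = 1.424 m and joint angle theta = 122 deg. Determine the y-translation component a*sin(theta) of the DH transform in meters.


a*sin(theta) = 1.424*sin(122 deg) = 1.2076

1.2076 m


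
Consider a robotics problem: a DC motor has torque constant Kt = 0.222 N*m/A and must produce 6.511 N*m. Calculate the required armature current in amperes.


I = tau / Kt = 6.511/0.222 = 29.3288

29.3288 A


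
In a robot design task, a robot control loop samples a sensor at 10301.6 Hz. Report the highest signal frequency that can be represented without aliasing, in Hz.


f_max = f_s/2 = 10301.6/2 = 5150.8000

5150.8000 Hz


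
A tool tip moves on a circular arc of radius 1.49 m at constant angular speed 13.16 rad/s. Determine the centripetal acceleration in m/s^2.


a_c = omega^2 * r = 13.16^2 * 1.49 = 258.0465

258.0465 m/s^2


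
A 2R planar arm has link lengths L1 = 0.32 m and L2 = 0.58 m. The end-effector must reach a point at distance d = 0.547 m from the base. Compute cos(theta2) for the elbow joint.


cos(th2) = (d^2 - L1^2 - L2^2)/(2*L1*L2) = (0.547^2 - 0.32^2 - 0.58^2)/(2*0.32*0.58) = -0.3761

-0.3761


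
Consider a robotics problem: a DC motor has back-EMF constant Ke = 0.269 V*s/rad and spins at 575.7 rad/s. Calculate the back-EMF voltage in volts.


V_emf = Ke * omega = 0.269*575.7 = 154.8633

154.8633 V


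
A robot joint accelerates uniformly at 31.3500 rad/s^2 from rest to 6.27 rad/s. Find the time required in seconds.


t = delta_omega / alpha = 6.27 / 31.3500 = 0.2000

0.2000 s


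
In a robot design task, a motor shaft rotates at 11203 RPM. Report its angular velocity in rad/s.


omega = 11203 * 2*pi/60 = 1173.1754

1173.1754 rad/s


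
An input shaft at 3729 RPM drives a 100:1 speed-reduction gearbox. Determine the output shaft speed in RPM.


omega_out = omega_in / N = 3729 / 100 = 37.2900

37.2900 RPM


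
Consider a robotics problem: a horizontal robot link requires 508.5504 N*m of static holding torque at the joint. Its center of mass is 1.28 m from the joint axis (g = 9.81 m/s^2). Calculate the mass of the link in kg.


m = tau / (g*L) = 508.5504 / (9.81 * 1.28) = 40.5000

40.5000 kg


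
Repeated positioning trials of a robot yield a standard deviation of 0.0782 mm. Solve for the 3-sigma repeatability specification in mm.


repeatability = 3*sigma = 3*0.0782 = 0.2346

0.2346 mm


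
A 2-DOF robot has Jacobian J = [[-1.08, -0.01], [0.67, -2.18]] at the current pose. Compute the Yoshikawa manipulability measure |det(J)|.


det(J) = -1.08*-2.18 - (-0.01)*(0.67) = 2.3611
|det(J)| = 2.3611

2.3611


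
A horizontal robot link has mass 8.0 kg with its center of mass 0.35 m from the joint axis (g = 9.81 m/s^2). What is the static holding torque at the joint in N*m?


tau = m*g*L = 8.0 * 9.81 * 0.35 = 27.4680

27.4680 N*m


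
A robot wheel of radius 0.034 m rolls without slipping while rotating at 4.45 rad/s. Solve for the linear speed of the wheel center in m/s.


v = omega * r = 4.45 * 0.034 = 0.1513

0.1513 m/s


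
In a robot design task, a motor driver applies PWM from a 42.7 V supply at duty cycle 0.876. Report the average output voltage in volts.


V_avg = V_supply * D = 42.7*0.876 = 37.4052

37.4052 V


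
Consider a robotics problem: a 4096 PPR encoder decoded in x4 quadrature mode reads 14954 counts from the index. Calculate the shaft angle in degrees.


angle = counts * 360 / (PPR*4) = 14954 * 360 / 16384 = 328.5791

328.5791 degrees


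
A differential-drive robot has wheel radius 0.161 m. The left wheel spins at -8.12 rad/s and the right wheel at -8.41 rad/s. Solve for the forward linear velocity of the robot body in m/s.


v = r*(wR + wL)/2 = 0.161*(-8.41 + -8.12)/2 = -1.3307

-1.3307 m/s


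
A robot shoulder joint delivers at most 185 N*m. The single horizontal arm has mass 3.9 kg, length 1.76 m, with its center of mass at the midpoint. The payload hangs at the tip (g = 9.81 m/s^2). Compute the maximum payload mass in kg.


tau_arm = m_arm*g*(L/2) = 3.9*9.81*1.76/2 = 33.6679 N*m
tau_payload = tau_max - tau_arm = 185 - 33.6679 = 151.3321
m_payload = tau_payload / (g*L) = 151.3321 / (9.81*1.76) = 8.7649

8.7649 kg


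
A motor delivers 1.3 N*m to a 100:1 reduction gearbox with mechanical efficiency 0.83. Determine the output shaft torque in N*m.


tau_out = tau_in * N * eta = 1.3 * 100 * 0.83 = 107.9000

107.9000 N*m


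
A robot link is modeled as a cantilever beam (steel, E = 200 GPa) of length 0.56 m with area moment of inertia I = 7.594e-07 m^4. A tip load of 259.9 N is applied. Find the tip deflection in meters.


delta = F*L^3/(3*E*I) = 259.9*0.56^3/(3*2.000e+11*7.594e-07)
      = 45.6425984/455640 = 1.0017e-04

1.0017e-04 m


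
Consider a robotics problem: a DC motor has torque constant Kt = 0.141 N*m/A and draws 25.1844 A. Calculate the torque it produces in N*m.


tau = Kt * I = 0.141*25.1844 = 3.5510

3.5510 N*m


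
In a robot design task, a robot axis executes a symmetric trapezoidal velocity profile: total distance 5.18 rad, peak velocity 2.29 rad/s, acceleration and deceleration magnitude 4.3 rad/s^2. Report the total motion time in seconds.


t_acc = v/a = 2.29/4.3 = 0.532558 s
d_acc = v^2/(2a) = 0.609779 rad (each ramp)
d_cruise = 5.18 - 2*0.609779 = 3.960442 rad
t_cruise = 3.960442/2.29 = 1.729451 s
t_total = 2*0.532558 + 1.729451 = 2.7946

2.7946 s


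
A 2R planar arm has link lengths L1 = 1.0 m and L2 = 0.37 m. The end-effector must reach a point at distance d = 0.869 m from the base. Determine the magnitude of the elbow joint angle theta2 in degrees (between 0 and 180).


cos(th2) = (d^2 - L1^2 - L2^2)/(2*L1*L2) = (0.869^2 - 1.0^2 - 0.37^2)/(2*1.0*0.37) = -0.51586351
th2 = acos(-0.51586351) = 121.0552 deg

121.0552 degrees


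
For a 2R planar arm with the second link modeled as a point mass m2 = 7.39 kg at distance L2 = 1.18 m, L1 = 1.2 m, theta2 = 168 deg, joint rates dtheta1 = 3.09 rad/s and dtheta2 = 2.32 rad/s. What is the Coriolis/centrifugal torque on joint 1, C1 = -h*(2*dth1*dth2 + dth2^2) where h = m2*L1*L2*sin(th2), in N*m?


h = m2*L1*L2*sin(th2) = 7.39*1.2*1.18*sin(168 deg) = 2.175638
C1 = -h*(2*3.09*2.32 + 2.32^2) = -2.175638*19.7200 = -42.9036

-42.9036 N*m


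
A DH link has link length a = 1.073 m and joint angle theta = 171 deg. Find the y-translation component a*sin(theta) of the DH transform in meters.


a*sin(theta) = 1.073*sin(171 deg) = 0.1679

0.1679 m


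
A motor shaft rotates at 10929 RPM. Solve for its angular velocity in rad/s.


omega = 10929 * 2*pi/60 = 1144.4822

1144.4822 rad/s


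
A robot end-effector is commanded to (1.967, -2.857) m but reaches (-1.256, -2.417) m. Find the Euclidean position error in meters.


dx = -1.256 - (1.967) = -3.2230, dy = -2.417 - (-2.857) = 0.4400
err = sqrt(10.387729 + 0.193600) = 3.2529

3.2529 m


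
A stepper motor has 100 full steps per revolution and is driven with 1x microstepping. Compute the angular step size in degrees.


step = 360/(100*1) = 360/100 = 3.6000

3.6000 degrees


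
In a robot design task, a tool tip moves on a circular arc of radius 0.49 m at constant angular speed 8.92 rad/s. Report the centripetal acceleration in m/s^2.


a_c = omega^2 * r = 8.92^2 * 0.49 = 38.9875

38.9875 m/s^2


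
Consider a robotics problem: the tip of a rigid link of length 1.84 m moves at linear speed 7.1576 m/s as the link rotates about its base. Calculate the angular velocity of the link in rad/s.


omega = v / L = 7.1576 / 1.84 = 3.8900

3.8900 rad/s


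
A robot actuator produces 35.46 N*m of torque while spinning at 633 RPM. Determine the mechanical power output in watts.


omega = 633 * 2*pi/60 = 66.287605 rad/s
P = tau * omega = 35.46 * 66.287605 = 2350.5585

2350.5585 W


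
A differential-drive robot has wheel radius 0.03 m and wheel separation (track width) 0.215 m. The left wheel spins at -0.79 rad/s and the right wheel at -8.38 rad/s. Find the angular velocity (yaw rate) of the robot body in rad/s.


omega = r*(wR - wL)/L = 0.03*(-8.38 - (-0.79))/0.215 = -1.0591

-1.0591 rad/s


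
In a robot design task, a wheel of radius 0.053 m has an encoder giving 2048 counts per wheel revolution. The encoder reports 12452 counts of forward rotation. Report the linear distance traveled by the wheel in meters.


revs = 12452/2048 = 6.080078
d = revs * 2*pi*r = 6.080078 * 2*pi*0.053 = 2.0247

2.0247 m


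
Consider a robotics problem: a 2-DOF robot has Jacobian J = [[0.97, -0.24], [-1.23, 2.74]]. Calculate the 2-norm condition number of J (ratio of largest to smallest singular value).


JJ^T eigenvalues: trace(JJ^T) = 10.0190, det(JJ^T) = det(J)^2 = 5.58187876
s_max^2 = (10.0190 + sqrt(78.05284596))/2 = 9.42687609
s_min^2 = (10.0190 - sqrt(78.05284596))/2 = 0.59212391
kappa = s_max/s_min = sqrt(9.42687609/0.59212391) = 3.9900

3.9900


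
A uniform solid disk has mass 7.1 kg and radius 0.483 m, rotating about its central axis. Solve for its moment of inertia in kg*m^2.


I = (1/2)*m*R^2 = 0.5*7.1*0.483^2 = 0.8282

0.8282 kg*m^2


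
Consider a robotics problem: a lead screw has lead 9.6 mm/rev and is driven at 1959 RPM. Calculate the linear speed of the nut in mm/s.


v = lead * (RPM/60) = 9.6*1959/60 = 313.4400

313.4400 mm/s


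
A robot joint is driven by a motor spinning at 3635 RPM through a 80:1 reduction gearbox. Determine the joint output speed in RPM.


omega_joint = omega_motor / N = 3635 / 80 = 45.4375

45.4375 RPM


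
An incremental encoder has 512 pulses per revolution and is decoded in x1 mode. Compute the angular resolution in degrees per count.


resolution = 360 / (PPR * 1) = 360 / 512 = 0.7031

0.7031 degrees


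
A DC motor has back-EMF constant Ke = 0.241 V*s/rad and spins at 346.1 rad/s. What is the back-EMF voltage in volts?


V_emf = Ke * omega = 0.241*346.1 = 83.4101

83.4101 V


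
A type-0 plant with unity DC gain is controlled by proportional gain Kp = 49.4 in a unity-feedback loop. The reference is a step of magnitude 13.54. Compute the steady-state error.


e_ss = R/(1 + Kp) = 13.54/(1 + 49.4) = 13.54/50.4000 = 0.2687

0.2687


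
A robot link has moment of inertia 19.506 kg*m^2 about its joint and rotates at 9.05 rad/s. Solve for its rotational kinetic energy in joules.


KE = (1/2)*I*omega^2 = 0.5*19.506*9.05^2 = 798.7951

798.7951 J


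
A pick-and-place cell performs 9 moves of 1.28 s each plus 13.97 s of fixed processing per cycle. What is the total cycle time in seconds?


T = 9*1.28 + 13.97 = 25.4900

25.4900 s


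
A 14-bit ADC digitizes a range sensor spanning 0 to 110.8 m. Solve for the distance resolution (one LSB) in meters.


res = range / 2^n = 110.8/2^14 = 110.8/16384 = 0.0068

0.0068 m


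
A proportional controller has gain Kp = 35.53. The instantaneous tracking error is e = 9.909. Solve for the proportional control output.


u_P = Kp * e = 35.53 * 9.909 = 352.0668

352.0668


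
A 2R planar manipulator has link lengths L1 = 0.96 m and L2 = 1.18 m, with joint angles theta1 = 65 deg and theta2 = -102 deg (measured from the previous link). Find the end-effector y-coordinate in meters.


y = L1*sin(th1) + L2*sin(th1+th2) = 0.96*sin(65 deg) + 1.18*sin(-37 deg) = 0.1599

0.1599 m


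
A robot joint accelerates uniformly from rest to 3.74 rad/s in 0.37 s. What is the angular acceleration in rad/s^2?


alpha = delta_omega / t = 3.74 / 0.37 = 10.1081

10.1081 rad/s^2


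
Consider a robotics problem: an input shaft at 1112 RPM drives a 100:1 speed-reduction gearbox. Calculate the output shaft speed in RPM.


omega_out = omega_in / N = 1112 / 100 = 11.1200

11.1200 RPM


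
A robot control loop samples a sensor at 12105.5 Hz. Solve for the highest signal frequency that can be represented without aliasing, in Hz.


f_max = f_s/2 = 12105.5/2 = 6052.7500

6052.7500 Hz


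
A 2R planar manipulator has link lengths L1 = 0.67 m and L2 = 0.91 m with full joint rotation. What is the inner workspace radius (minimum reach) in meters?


r_min = |L1 - L2| = |0.67 - 0.91| = 0.2400

0.2400 m


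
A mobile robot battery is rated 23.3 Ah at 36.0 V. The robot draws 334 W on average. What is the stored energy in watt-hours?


E = capacity * V = 23.3*36.0 = 838.8000

838.8000 Wh


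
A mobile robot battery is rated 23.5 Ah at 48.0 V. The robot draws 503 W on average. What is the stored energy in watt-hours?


E = capacity * V = 23.5*48.0 = 1128.0000

1128.0000 Wh


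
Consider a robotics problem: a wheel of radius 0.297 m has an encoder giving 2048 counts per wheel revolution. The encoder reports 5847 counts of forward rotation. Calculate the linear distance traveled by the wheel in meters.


revs = 5847/2048 = 2.854980
d = revs * 2*pi*r = 2.854980 * 2*pi*0.297 = 5.3277

5.3277 m


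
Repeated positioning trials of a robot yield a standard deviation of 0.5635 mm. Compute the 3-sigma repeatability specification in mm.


repeatability = 3*sigma = 3*0.5635 = 1.6905

1.6905 mm


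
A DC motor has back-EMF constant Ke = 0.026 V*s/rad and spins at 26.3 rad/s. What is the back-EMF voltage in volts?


V_emf = Ke * omega = 0.026*26.3 = 0.6838

0.6838 V


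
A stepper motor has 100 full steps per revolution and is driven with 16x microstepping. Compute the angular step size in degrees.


step = 360/(100*16) = 360/1600 = 0.2250

0.2250 degrees


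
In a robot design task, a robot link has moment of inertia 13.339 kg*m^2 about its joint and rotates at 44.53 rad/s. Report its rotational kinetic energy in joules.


KE = (1/2)*I*omega^2 = 0.5*13.339*44.53^2 = 13225.0909

13225.0909 J


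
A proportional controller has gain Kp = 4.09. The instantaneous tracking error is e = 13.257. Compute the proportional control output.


u_P = Kp * e = 4.09 * 13.257 = 54.2211

54.2211


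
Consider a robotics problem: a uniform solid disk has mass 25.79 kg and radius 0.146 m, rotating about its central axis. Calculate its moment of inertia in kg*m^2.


I = (1/2)*m*R^2 = 0.5*25.79*0.146^2 = 0.2749

0.2749 kg*m^2


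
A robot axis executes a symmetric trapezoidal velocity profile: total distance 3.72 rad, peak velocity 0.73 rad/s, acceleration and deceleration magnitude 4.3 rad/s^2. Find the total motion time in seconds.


t_acc = v/a = 0.73/4.3 = 0.169767 s
d_acc = v^2/(2a) = 0.061965 rad (each ramp)
d_cruise = 3.72 - 2*0.061965 = 3.596070 rad
t_cruise = 3.596070/0.73 = 4.926123 s
t_total = 2*0.169767 + 4.926123 = 5.2657

5.2657 s


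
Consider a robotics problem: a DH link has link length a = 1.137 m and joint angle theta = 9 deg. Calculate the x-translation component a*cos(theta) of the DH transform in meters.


a*cos(theta) = 1.137*cos(9 deg) = 1.1230

1.1230 m


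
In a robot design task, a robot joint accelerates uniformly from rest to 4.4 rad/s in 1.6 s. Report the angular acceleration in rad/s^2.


alpha = delta_omega / t = 4.4 / 1.6 = 2.7500

2.7500 rad/s^2


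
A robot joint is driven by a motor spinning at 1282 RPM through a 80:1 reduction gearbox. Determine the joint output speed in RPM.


omega_joint = omega_motor / N = 1282 / 80 = 16.0250

16.0250 RPM


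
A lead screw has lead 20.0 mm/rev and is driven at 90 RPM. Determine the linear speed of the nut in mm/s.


v = lead * (RPM/60) = 20.0*90/60 = 30.0000

30.0000 mm/s


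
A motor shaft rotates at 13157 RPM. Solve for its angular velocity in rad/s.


omega = 13157 * 2*pi/60 = 1377.7978

1377.7978 rad/s


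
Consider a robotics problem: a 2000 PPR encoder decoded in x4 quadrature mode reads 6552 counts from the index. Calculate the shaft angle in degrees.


angle = counts * 360 / (PPR*4) = 6552 * 360 / 8000 = 294.8400

294.8400 degrees


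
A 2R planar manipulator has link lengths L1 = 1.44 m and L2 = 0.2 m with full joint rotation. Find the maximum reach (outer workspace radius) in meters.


r_max = L1 + L2 = 1.44 + 0.2 = 1.6400

1.6400 m


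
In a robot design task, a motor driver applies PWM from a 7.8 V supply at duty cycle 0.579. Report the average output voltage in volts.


V_avg = V_supply * D = 7.8*0.579 = 4.5162

4.5162 V


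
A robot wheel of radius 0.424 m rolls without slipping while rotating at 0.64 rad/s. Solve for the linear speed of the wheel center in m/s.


v = omega * r = 0.64 * 0.424 = 0.2714

0.2714 m/s


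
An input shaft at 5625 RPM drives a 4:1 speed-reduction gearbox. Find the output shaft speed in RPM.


omega_out = omega_in / N = 5625 / 4 = 1406.2500

1406.2500 RPM


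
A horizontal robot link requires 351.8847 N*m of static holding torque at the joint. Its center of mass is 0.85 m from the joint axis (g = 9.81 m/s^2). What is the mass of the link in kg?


m = tau / (g*L) = 351.8847 / (9.81 * 0.85) = 42.2000

42.2000 kg


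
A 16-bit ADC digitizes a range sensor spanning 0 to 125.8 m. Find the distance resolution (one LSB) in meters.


res = range / 2^n = 125.8/2^16 = 125.8/65536 = 0.0019

0.0019 m


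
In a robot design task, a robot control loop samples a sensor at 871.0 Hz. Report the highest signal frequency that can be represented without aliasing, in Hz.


f_max = f_s/2 = 871.0/2 = 435.5000

435.5000 Hz


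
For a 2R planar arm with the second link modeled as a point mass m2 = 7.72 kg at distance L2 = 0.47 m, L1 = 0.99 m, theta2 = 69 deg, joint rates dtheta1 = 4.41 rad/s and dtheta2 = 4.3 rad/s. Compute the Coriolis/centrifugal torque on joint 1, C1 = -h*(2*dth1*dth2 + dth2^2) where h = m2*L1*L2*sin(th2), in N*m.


h = m2*L1*L2*sin(th2) = 7.72*0.99*0.47*sin(69 deg) = 3.353529
C1 = -h*(2*4.41*4.3 + 4.3^2) = -3.353529*56.4160 = -189.1927

-189.1927 N*m


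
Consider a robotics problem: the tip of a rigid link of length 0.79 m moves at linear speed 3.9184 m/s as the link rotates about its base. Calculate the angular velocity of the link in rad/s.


omega = v / L = 3.9184 / 0.79 = 4.9600

4.9600 rad/s


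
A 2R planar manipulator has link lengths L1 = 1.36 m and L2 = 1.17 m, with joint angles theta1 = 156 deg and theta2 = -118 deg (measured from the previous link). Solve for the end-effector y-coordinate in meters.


y = L1*sin(th1) + L2*sin(th1+th2) = 1.36*sin(156 deg) + 1.17*sin(38 deg) = 1.2735

1.2735 m


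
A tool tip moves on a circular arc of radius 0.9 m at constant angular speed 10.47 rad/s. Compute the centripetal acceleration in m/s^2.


a_c = omega^2 * r = 10.47^2 * 0.9 = 98.6588

98.6588 m/s^2


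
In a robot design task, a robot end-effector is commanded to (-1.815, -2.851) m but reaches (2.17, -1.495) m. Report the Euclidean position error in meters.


dx = 2.17 - (-1.815) = 3.9850, dy = -1.495 - (-2.851) = 1.3560
err = sqrt(15.880225 + 1.838736) = 4.2094

4.2094 m


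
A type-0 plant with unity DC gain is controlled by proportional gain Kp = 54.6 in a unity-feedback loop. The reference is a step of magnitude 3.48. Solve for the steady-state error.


e_ss = R/(1 + Kp) = 3.48/(1 + 54.6) = 3.48/55.6000 = 0.0626

0.0626


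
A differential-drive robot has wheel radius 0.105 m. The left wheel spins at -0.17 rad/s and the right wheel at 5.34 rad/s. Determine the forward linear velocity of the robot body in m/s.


v = r*(wR + wL)/2 = 0.105*(5.34 + -0.17)/2 = 0.2714

0.2714 m/s


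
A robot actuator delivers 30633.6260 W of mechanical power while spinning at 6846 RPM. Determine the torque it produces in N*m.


omega = 6846 * 2*pi/60 = 716.911444 rad/s
tau = P / omega = 30633.6260 / 716.911444 = 42.7300

42.7300 N*m


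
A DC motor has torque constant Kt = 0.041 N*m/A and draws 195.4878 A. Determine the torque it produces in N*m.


tau = Kt * I = 0.041*195.4878 = 8.0150

8.0150 N*m
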